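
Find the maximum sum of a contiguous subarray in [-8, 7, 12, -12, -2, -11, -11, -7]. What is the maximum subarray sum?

Using Kadane's algorithm on [-8, 7, 12, -12, -2, -11, -11, -7]:

Scanning through the array:
Position 1 (value 7): max_ending_here = 7, max_so_far = 7
Position 2 (value 12): max_ending_here = 19, max_so_far = 19
Position 3 (value -12): max_ending_here = 7, max_so_far = 19
Position 4 (value -2): max_ending_here = 5, max_so_far = 19
Position 5 (value -11): max_ending_here = -6, max_so_far = 19
Position 6 (value -11): max_ending_here = -11, max_so_far = 19
Position 7 (value -7): max_ending_here = -7, max_so_far = 19

Maximum subarray: [7, 12]
Maximum sum: 19

The maximum subarray is [7, 12] with sum 19. This subarray runs from index 1 to index 2.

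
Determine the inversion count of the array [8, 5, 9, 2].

Finding inversions in [8, 5, 9, 2]:

(0, 1): arr[0]=8 > arr[1]=5
(0, 3): arr[0]=8 > arr[3]=2
(1, 3): arr[1]=5 > arr[3]=2
(2, 3): arr[2]=9 > arr[3]=2

Total inversions: 4

The array has 4 inversion(s): (0,1), (0,3), (1,3), (2,3). Each pair (i,j) satisfies i < j and arr[i] > arr[j].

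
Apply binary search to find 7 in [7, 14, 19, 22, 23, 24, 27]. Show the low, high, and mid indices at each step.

Binary search for 7 in [7, 14, 19, 22, 23, 24, 27]:

lo=0, hi=6, mid=3, arr[mid]=22 -> 22 > 7, search left half
lo=0, hi=2, mid=1, arr[mid]=14 -> 14 > 7, search left half
lo=0, hi=0, mid=0, arr[mid]=7 -> Found target at index 0!

Binary search finds 7 at index 0 after 3 comparisons. The search repeatedly halves the search space by comparing with the middle element.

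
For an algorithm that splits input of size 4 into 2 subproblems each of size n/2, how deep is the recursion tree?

For divide and conquer with division factor 2:

Problem sizes at each level:
Level 0: 4
Level 1: 2
Level 2: 1

The root is level 0 and the size-1 base case is level 2 (the tree spans levels 0 through 2, i.e. 3 levels counting the root), so the depth is the number of divisions: log_2(4) = 2

The recursion tree depth is log_2(4) = 2. At each level, the problem size is divided by 2, so it takes 2 divisions to reduce to a base case of size 1. The algorithm makes 2 recursive calls at each level.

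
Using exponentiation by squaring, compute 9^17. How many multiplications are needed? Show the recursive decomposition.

Computing 9^17 by squaring (build up from 9^1; each line after the first costs one multiplication):

9^1 = 9
9^2 = (9^1)^2 = 9^2 = 81
9^4 = (9^2)^2 = 81^2 = 6561
9^8 = (9^4)^2 = 6561^2 = 43046721
9^16 = (9^8)^2 = 43046721^2 = 1853020188851841
9^17 = 9 * 9^16 = 9 * 1853020188851841 = 16677181699666569

Result: 16677181699666569
Multiplications needed: 5 (5 lines after 9^1)

9^17 = 16677181699666569. Using exponentiation by squaring, this requires 5 multiplications. The key idea: if the exponent is even, square the half-power; if odd, multiply by the base once.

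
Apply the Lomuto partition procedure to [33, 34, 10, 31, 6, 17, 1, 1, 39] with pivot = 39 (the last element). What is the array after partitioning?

Lomuto partition with pivot = 39:

Initial array: [33, 34, 10, 31, 6, 17, 1, 1, 39]

arr[0]=33 <= 39: swap with position 0, array becomes [33, 34, 10, 31, 6, 17, 1, 1, 39]
arr[1]=34 <= 39: swap with position 1, array becomes [33, 34, 10, 31, 6, 17, 1, 1, 39]
arr[2]=10 <= 39: swap with position 2, array becomes [33, 34, 10, 31, 6, 17, 1, 1, 39]
arr[3]=31 <= 39: swap with position 3, array becomes [33, 34, 10, 31, 6, 17, 1, 1, 39]
arr[4]=6 <= 39: swap with position 4, array becomes [33, 34, 10, 31, 6, 17, 1, 1, 39]
arr[5]=17 <= 39: swap with position 5, array becomes [33, 34, 10, 31, 6, 17, 1, 1, 39]
arr[6]=1 <= 39: swap with position 6, array becomes [33, 34, 10, 31, 6, 17, 1, 1, 39]
arr[7]=1 <= 39: swap with position 7, array becomes [33, 34, 10, 31, 6, 17, 1, 1, 39]

Place pivot at position 8: [33, 34, 10, 31, 6, 17, 1, 1, 39]
Pivot position: 8

After partitioning with pivot 39, the array becomes [33, 34, 10, 31, 6, 17, 1, 1, 39]. The pivot is placed at index 8. All elements to the left of the pivot are <= 39, and all elements to the right are > 39.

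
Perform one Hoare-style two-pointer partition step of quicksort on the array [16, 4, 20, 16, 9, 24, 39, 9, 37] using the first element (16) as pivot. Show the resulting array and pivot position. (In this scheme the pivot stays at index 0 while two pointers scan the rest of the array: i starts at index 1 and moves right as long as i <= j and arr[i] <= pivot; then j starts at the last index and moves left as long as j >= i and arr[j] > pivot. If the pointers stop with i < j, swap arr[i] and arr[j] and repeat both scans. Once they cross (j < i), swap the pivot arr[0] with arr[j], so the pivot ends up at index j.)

Hoare-style two-pointer partition with pivot = 16:

Initial array: [16, 4, 20, 16, 9, 24, 39, 9, 37]

Pointers start at i = 1, j = 8.
i stops at index 2 (arr[2]=20 > 16), j stops at index 7 (arr[7]=9 <= 16): swap arr[2] and arr[7], array becomes [16, 4, 9, 16, 9, 24, 39, 20, 37]
i ends at 5, j ends at 4: the pointers have crossed (j < i), so scanning stops.

Swap pivot arr[0] with arr[4] to place pivot at position 4: [9, 4, 9, 16, 16, 24, 39, 20, 37]
Pivot position: 4

After partitioning with pivot 16, the array becomes [9, 4, 9, 16, 16, 24, 39, 20, 37]. The pivot is placed at index 4. All elements to the left of the pivot are <= 16, and all elements to the right are > 16.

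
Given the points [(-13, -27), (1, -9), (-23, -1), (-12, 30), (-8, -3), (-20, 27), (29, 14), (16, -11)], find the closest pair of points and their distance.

Computing all pairwise distances among 8 points:

d((-13, -27), (1, -9)) = 22.8035
d((-13, -27), (-23, -1)) = 27.8568
d((-13, -27), (-12, 30)) = 57.0088
d((-13, -27), (-8, -3)) = 24.5153
d((-13, -27), (-20, 27)) = 54.4518
d((-13, -27), (29, 14)) = 58.6941
d((-13, -27), (16, -11)) = 33.121
d((1, -9), (-23, -1)) = 25.2982
d((1, -9), (-12, 30)) = 41.1096
d((1, -9), (-8, -3)) = 10.8167
d((1, -9), (-20, 27)) = 41.6773
d((1, -9), (29, 14)) = 36.2353
d((1, -9), (16, -11)) = 15.1327
d((-23, -1), (-12, 30)) = 32.8938
d((-23, -1), (-8, -3)) = 15.1327
d((-23, -1), (-20, 27)) = 28.1603
d((-23, -1), (29, 14)) = 54.1202
d((-23, -1), (16, -11)) = 40.2616
d((-12, 30), (-8, -3)) = 33.2415
d((-12, 30), (-20, 27)) = 8.544 <-- minimum
d((-12, 30), (29, 14)) = 44.0114
d((-12, 30), (16, -11)) = 49.6488
d((-8, -3), (-20, 27)) = 32.311
d((-8, -3), (29, 14)) = 40.7185
d((-8, -3), (16, -11)) = 25.2982
d((-20, 27), (29, 14)) = 50.6952
d((-20, 27), (16, -11)) = 52.345
d((29, 14), (16, -11)) = 28.178

Closest pair: (-12, 30) and (-20, 27) with distance 8.544

The closest pair is (-12, 30) and (-20, 27) with Euclidean distance 8.544. For 8 points, brute-force pairwise comparison is shown above. For large n, the divide-and-conquer algorithm (sort by x, recurse on halves, check the dividing strip) achieves O(n log n).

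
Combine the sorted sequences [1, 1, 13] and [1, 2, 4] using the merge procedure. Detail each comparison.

Merging process:

Compare 1 vs 1: take 1 from left. Merged: [1]
Compare 1 vs 1: take 1 from left. Merged: [1, 1]
Compare 13 vs 1: take 1 from right. Merged: [1, 1, 1]
Compare 13 vs 2: take 2 from right. Merged: [1, 1, 1, 2]
Compare 13 vs 4: take 4 from right. Merged: [1, 1, 1, 2, 4]
Append remaining from left: [13]. Merged: [1, 1, 1, 2, 4, 13]

Final merged array: [1, 1, 1, 2, 4, 13]
Total comparisons: 5

The merged array is [1, 1, 1, 2, 4, 13], requiring 5 comparisons. The merge step runs in O(n) time where n is the total number of elements.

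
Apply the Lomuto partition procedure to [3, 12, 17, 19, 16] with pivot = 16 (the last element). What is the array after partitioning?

Lomuto partition with pivot = 16:

Initial array: [3, 12, 17, 19, 16]

arr[0]=3 <= 16: swap with position 0, array becomes [3, 12, 17, 19, 16]
arr[1]=12 <= 16: swap with position 1, array becomes [3, 12, 17, 19, 16]
arr[2]=17 > 16: no swap
arr[3]=19 > 16: no swap

Place pivot at position 2: [3, 12, 16, 19, 17]
Pivot position: 2

After partitioning with pivot 16, the array becomes [3, 12, 16, 19, 17]. The pivot is placed at index 2. All elements to the left of the pivot are <= 16, and all elements to the right are > 16.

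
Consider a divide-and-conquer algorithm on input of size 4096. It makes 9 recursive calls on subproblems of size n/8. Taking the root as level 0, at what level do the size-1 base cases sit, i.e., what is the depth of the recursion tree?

For divide and conquer with division factor 8:

Problem sizes at each level:
Level 0: 4096
Level 1: 512
Level 2: 64
Level 3: 8
Level 4: 1

The root is level 0 and the size-1 base case is level 4 (the tree spans levels 0 through 4, i.e. 5 levels counting the root), so the depth is the number of divisions: log_8(4096) = 4

The recursion tree depth is log_8(4096) = 4. At each level, the problem size is divided by 8, so it takes 4 divisions to reduce to a base case of size 1. The algorithm makes 9 recursive calls at each level.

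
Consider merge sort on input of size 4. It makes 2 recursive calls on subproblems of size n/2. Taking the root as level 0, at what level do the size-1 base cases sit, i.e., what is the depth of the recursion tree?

For divide and conquer with division factor 2:

Problem sizes at each level:
Level 0: 4
Level 1: 2
Level 2: 1

The root is level 0 and the size-1 base case is level 2 (the tree spans levels 0 through 2, i.e. 3 levels counting the root), so the depth is the number of divisions: log_2(4) = 2

The recursion tree depth is log_2(4) = 2. At each level, the problem size is divided by 2, so it takes 2 divisions to reduce to a base case of size 1. The algorithm makes 2 recursive calls at each level.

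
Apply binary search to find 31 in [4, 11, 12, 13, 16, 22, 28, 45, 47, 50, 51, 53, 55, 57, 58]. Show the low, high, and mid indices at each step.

Binary search for 31 in [4, 11, 12, 13, 16, 22, 28, 45, 47, 50, 51, 53, 55, 57, 58]:

lo=0, hi=14, mid=7, arr[mid]=45 -> 45 > 31, search left half
lo=0, hi=6, mid=3, arr[mid]=13 -> 13 < 31, search right half
lo=4, hi=6, mid=5, arr[mid]=22 -> 22 < 31, search right half
lo=6, hi=6, mid=6, arr[mid]=28 -> 28 < 31, search right half
lo=7 > hi=6, target 31 not found

Binary search determines that 31 is not in the array after 4 comparisons. The search space was exhausted without finding the target.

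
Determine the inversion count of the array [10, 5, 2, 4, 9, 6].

Finding inversions in [10, 5, 2, 4, 9, 6]:

(0, 1): arr[0]=10 > arr[1]=5
(0, 2): arr[0]=10 > arr[2]=2
(0, 3): arr[0]=10 > arr[3]=4
(0, 4): arr[0]=10 > arr[4]=9
(0, 5): arr[0]=10 > arr[5]=6
(1, 2): arr[1]=5 > arr[2]=2
(1, 3): arr[1]=5 > arr[3]=4
(4, 5): arr[4]=9 > arr[5]=6

Total inversions: 8

The array has 8 inversion(s): (0,1), (0,2), (0,3), (0,4), (0,5), (1,2), (1,3), (4,5). Each pair (i,j) satisfies i < j and arr[i] > arr[j].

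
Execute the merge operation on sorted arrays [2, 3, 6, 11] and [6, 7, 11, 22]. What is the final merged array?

Merging process:

Compare 2 vs 6: take 2 from left. Merged: [2]
Compare 3 vs 6: take 3 from left. Merged: [2, 3]
Compare 6 vs 6: take 6 from left. Merged: [2, 3, 6]
Compare 11 vs 6: take 6 from right. Merged: [2, 3, 6, 6]
Compare 11 vs 7: take 7 from right. Merged: [2, 3, 6, 6, 7]
Compare 11 vs 11: take 11 from left. Merged: [2, 3, 6, 6, 7, 11]
Append remaining from right: [11, 22]. Merged: [2, 3, 6, 6, 7, 11, 11, 22]

Final merged array: [2, 3, 6, 6, 7, 11, 11, 22]
Total comparisons: 6

The merged array is [2, 3, 6, 6, 7, 11, 11, 22], requiring 6 comparisons. The merge step runs in O(n) time where n is the total number of elements.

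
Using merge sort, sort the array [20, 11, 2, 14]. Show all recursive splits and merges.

Merge sort trace:

Split: [20, 11, 2, 14] -> [20, 11] and [2, 14]
  Split: [20, 11] -> [20] and [11]
  Merge: [20] + [11] -> [11, 20]
  Split: [2, 14] -> [2] and [14]
  Merge: [2] + [14] -> [2, 14]
Merge: [11, 20] + [2, 14] -> [2, 11, 14, 20]

Final sorted array: [2, 11, 14, 20]

The merge sort proceeds by recursively splitting the array and merging sorted halves.
After all merges, the sorted array is [2, 11, 14, 20].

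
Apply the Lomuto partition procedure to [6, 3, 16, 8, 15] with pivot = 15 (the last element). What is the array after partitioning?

Lomuto partition with pivot = 15:

Initial array: [6, 3, 16, 8, 15]

arr[0]=6 <= 15: swap with position 0, array becomes [6, 3, 16, 8, 15]
arr[1]=3 <= 15: swap with position 1, array becomes [6, 3, 16, 8, 15]
arr[2]=16 > 15: no swap
arr[3]=8 <= 15: swap with position 2, array becomes [6, 3, 8, 16, 15]

Place pivot at position 3: [6, 3, 8, 15, 16]
Pivot position: 3

After partitioning with pivot 15, the array becomes [6, 3, 8, 15, 16]. The pivot is placed at index 3. All elements to the left of the pivot are <= 15, and all elements to the right are > 15.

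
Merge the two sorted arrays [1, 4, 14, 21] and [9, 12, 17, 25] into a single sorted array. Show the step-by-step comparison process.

Merging process:

Compare 1 vs 9: take 1 from left. Merged: [1]
Compare 4 vs 9: take 4 from left. Merged: [1, 4]
Compare 14 vs 9: take 9 from right. Merged: [1, 4, 9]
Compare 14 vs 12: take 12 from right. Merged: [1, 4, 9, 12]
Compare 14 vs 17: take 14 from left. Merged: [1, 4, 9, 12, 14]
Compare 21 vs 17: take 17 from right. Merged: [1, 4, 9, 12, 14, 17]
Compare 21 vs 25: take 21 from left. Merged: [1, 4, 9, 12, 14, 17, 21]
Append remaining from right: [25]. Merged: [1, 4, 9, 12, 14, 17, 21, 25]

Final merged array: [1, 4, 9, 12, 14, 17, 21, 25]
Total comparisons: 7

The merged array is [1, 4, 9, 12, 14, 17, 21, 25], requiring 7 comparisons. The merge step runs in O(n) time where n is the total number of elements.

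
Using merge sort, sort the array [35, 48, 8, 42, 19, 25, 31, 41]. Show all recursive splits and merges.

Merge sort trace:

Split: [35, 48, 8, 42, 19, 25, 31, 41] -> [35, 48, 8, 42] and [19, 25, 31, 41]
  Split: [35, 48, 8, 42] -> [35, 48] and [8, 42]
    Split: [35, 48] -> [35] and [48]
    Merge: [35] + [48] -> [35, 48]
    Split: [8, 42] -> [8] and [42]
    Merge: [8] + [42] -> [8, 42]
  Merge: [35, 48] + [8, 42] -> [8, 35, 42, 48]
  Split: [19, 25, 31, 41] -> [19, 25] and [31, 41]
    Split: [19, 25] -> [19] and [25]
    Merge: [19] + [25] -> [19, 25]
    Split: [31, 41] -> [31] and [41]
    Merge: [31] + [41] -> [31, 41]
  Merge: [19, 25] + [31, 41] -> [19, 25, 31, 41]
Merge: [8, 35, 42, 48] + [19, 25, 31, 41] -> [8, 19, 25, 31, 35, 41, 42, 48]

Final sorted array: [8, 19, 25, 31, 35, 41, 42, 48]

The merge sort proceeds by recursively splitting the array and merging sorted halves.
After all merges, the sorted array is [8, 19, 25, 31, 35, 41, 42, 48].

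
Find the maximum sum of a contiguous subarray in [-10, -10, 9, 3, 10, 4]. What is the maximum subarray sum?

Using Kadane's algorithm on [-10, -10, 9, 3, 10, 4]:

Scanning through the array:
Position 1 (value -10): max_ending_here = -10, max_so_far = -10
Position 2 (value 9): max_ending_here = 9, max_so_far = 9
Position 3 (value 3): max_ending_here = 12, max_so_far = 12
Position 4 (value 10): max_ending_here = 22, max_so_far = 22
Position 5 (value 4): max_ending_here = 26, max_so_far = 26

Maximum subarray: [9, 3, 10, 4]
Maximum sum: 26

The maximum subarray is [9, 3, 10, 4] with sum 26. This subarray runs from index 2 to index 5.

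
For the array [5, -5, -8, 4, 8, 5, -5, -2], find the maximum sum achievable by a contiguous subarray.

Using Kadane's algorithm on [5, -5, -8, 4, 8, 5, -5, -2]:

Scanning through the array:
Position 1 (value -5): max_ending_here = 0, max_so_far = 5
Position 2 (value -8): max_ending_here = -8, max_so_far = 5
Position 3 (value 4): max_ending_here = 4, max_so_far = 5
Position 4 (value 8): max_ending_here = 12, max_so_far = 12
Position 5 (value 5): max_ending_here = 17, max_so_far = 17
Position 6 (value -5): max_ending_here = 12, max_so_far = 17
Position 7 (value -2): max_ending_here = 10, max_so_far = 17

Maximum subarray: [4, 8, 5]
Maximum sum: 17

The maximum subarray is [4, 8, 5] with sum 17. This subarray runs from index 3 to index 5.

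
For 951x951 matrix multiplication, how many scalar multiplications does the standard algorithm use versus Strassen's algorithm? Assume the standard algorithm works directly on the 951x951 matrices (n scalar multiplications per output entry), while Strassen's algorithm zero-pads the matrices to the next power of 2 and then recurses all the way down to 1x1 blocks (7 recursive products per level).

Matrix multiplication for 951x951 matrices:

Strassen's algorithm requires power-of-2 dimensions. Pad 951x951 to 1024x1024 (next power of 2).

Standard algorithm: 951^3 = 860085351 multiplications
Strassen's algorithm: 7^(log2(1024)) = 7^10 = 282475249 multiplications
Savings: 860085351 - 282475249 = 577610102 multiplications

Standard: 860085351 multiplications (951^3). Strassen: 282475249 multiplications (7^10, after padding to 1024x1024). Strassen reduces 8 recursive multiplications to 7 at each level.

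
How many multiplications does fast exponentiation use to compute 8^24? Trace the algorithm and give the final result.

Computing 8^24 by squaring (build up from 8^1; each line after the first costs one multiplication):

8^1 = 8
8^2 = (8^1)^2 = 8^2 = 64
8^3 = 8 * 8^2 = 8 * 64 = 512
8^6 = (8^3)^2 = 512^2 = 262144
8^12 = (8^6)^2 = 262144^2 = 68719476736
8^24 = (8^12)^2 = 68719476736^2 = 4722366482869645213696

Result: 4722366482869645213696
Multiplications needed: 5 (5 lines after 8^1)

8^24 = 4722366482869645213696. Using exponentiation by squaring, this requires 5 multiplications. The key idea: if the exponent is even, square the half-power; if odd, multiply by the base once.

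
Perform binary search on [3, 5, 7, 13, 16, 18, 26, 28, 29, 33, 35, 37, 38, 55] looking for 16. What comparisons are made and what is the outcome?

Binary search for 16 in [3, 5, 7, 13, 16, 18, 26, 28, 29, 33, 35, 37, 38, 55]:

lo=0, hi=13, mid=6, arr[mid]=26 -> 26 > 16, search left half
lo=0, hi=5, mid=2, arr[mid]=7 -> 7 < 16, search right half
lo=3, hi=5, mid=4, arr[mid]=16 -> Found target at index 4!

Binary search finds 16 at index 4 after 3 comparisons. The search repeatedly halves the search space by comparing with the middle element.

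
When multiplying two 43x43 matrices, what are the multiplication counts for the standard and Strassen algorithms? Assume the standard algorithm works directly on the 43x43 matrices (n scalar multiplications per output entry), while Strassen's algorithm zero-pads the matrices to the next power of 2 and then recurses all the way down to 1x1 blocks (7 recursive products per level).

Matrix multiplication for 43x43 matrices:

Strassen's algorithm requires power-of-2 dimensions. Pad 43x43 to 64x64 (next power of 2).

Standard algorithm: 43^3 = 79507 multiplications
Strassen's algorithm: 7^(log2(64)) = 7^6 = 117649 multiplications
Difference: 79507 - 117649 = -38142 (Strassen uses MORE here due to padding overhead — for small or just-over-power-of-2 n, padding can outweigh the per-level savings)

Standard: 79507 multiplications (43^3). Strassen: 117649 multiplications (7^6, after padding to 64x64). Strassen reduces 8 recursive multiplications to 7 at each level.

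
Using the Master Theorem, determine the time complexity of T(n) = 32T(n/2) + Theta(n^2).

Master Theorem for T(n) = 32T(n/2) + O(n^2):

a = 32, b = 2, c = 2
log_b(a) = log_2(32) = 5.0000

Case 1: c = 2 < log_2(32) = 5.0000
T(n) = O(n^(log_2 32)) = O(n^5)

For T(n) = 32T(n/2) + O(n^2): log_2(32) = 5.0000. This is Case 1 of the Master Theorem (c < log_b(a), work dominated by leaves), giving O(n^5).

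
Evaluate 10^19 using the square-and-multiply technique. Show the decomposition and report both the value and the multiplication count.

Computing 10^19 by squaring (build up from 10^1; each line after the first costs one multiplication):

10^1 = 10
10^2 = (10^1)^2 = 10^2 = 100
10^4 = (10^2)^2 = 100^2 = 10000
10^8 = (10^4)^2 = 10000^2 = 100000000
10^9 = 10 * 10^8 = 10 * 100000000 = 1000000000
10^18 = (10^9)^2 = 1000000000^2 = 1000000000000000000
10^19 = 10 * 10^18 = 10 * 1000000000000000000 = 10000000000000000000

Result: 10000000000000000000
Multiplications needed: 6 (6 lines after 10^1)

10^19 = 10000000000000000000. Using exponentiation by squaring, this requires 6 multiplications. The key idea: if the exponent is even, square the half-power; if odd, multiply by the base once.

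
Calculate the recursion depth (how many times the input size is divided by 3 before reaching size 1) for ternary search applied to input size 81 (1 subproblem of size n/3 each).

For divide and conquer with division factor 3:

Problem sizes at each level:
Level 0: 81
Level 1: 27
Level 2: 9
Level 3: 3
Level 4: 1

The root is level 0 and the size-1 base case is level 4 (the tree spans levels 0 through 4, i.e. 5 levels counting the root), so the depth is the number of divisions: log_3(81) = 4

The recursion tree depth is log_3(81) = 4. At each level, the problem size is divided by 3, so it takes 4 divisions to reduce to a base case of size 1. The algorithm makes 1 recursive call at each level.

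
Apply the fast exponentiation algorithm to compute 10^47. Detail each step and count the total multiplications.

Computing 10^47 by squaring (build up from 10^1; each line after the first costs one multiplication):

10^1 = 10
10^2 = (10^1)^2 = 10^2 = 100
10^4 = (10^2)^2 = 100^2 = 10000
10^5 = 10 * 10^4 = 10 * 10000 = 100000
10^10 = (10^5)^2 = 100000^2 = 10000000000
10^11 = 10 * 10^10 = 10 * 10000000000 = 100000000000
10^22 = (10^11)^2 = 100000000000^2 = 10000000000000000000000
10^23 = 10 * 10^22 = 10 * 10000000000000000000000 = 100000000000000000000000
10^46 = (10^23)^2 = 100000000000000000000000^2 = 10000000000000000000000000000000000000000000000
10^47 = 10 * 10^46 = 10 * 10000000000000000000000000000000000000000000000 = 100000000000000000000000000000000000000000000000

Result: 100000000000000000000000000000000000000000000000
Multiplications needed: 9 (9 lines after 10^1)

10^47 = 100000000000000000000000000000000000000000000000. Using exponentiation by squaring, this requires 9 multiplications. The key idea: if the exponent is even, square the half-power; if odd, multiply by the base once.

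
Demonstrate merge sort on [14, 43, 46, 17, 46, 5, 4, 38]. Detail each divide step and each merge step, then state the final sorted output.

Merge sort trace:

Split: [14, 43, 46, 17, 46, 5, 4, 38] -> [14, 43, 46, 17] and [46, 5, 4, 38]
  Split: [14, 43, 46, 17] -> [14, 43] and [46, 17]
    Split: [14, 43] -> [14] and [43]
    Merge: [14] + [43] -> [14, 43]
    Split: [46, 17] -> [46] and [17]
    Merge: [46] + [17] -> [17, 46]
  Merge: [14, 43] + [17, 46] -> [14, 17, 43, 46]
  Split: [46, 5, 4, 38] -> [46, 5] and [4, 38]
    Split: [46, 5] -> [46] and [5]
    Merge: [46] + [5] -> [5, 46]
    Split: [4, 38] -> [4] and [38]
    Merge: [4] + [38] -> [4, 38]
  Merge: [5, 46] + [4, 38] -> [4, 5, 38, 46]
Merge: [14, 17, 43, 46] + [4, 5, 38, 46] -> [4, 5, 14, 17, 38, 43, 46, 46]

Final sorted array: [4, 5, 14, 17, 38, 43, 46, 46]

The merge sort proceeds by recursively splitting the array and merging sorted halves.
After all merges, the sorted array is [4, 5, 14, 17, 38, 43, 46, 46].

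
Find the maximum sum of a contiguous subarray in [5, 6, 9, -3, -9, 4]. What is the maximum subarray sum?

Using Kadane's algorithm on [5, 6, 9, -3, -9, 4]:

Scanning through the array:
Position 1 (value 6): max_ending_here = 11, max_so_far = 11
Position 2 (value 9): max_ending_here = 20, max_so_far = 20
Position 3 (value -3): max_ending_here = 17, max_so_far = 20
Position 4 (value -9): max_ending_here = 8, max_so_far = 20
Position 5 (value 4): max_ending_here = 12, max_so_far = 20

Maximum subarray: [5, 6, 9]
Maximum sum: 20

The maximum subarray is [5, 6, 9] with sum 20. This subarray runs from index 0 to index 2.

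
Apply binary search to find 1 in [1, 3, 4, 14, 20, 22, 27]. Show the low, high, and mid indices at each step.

Binary search for 1 in [1, 3, 4, 14, 20, 22, 27]:

lo=0, hi=6, mid=3, arr[mid]=14 -> 14 > 1, search left half
lo=0, hi=2, mid=1, arr[mid]=3 -> 3 > 1, search left half
lo=0, hi=0, mid=0, arr[mid]=1 -> Found target at index 0!

Binary search finds 1 at index 0 after 3 comparisons. The search repeatedly halves the search space by comparing with the middle element.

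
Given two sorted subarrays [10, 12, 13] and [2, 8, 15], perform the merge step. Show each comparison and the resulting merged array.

Merging process:

Compare 10 vs 2: take 2 from right. Merged: [2]
Compare 10 vs 8: take 8 from right. Merged: [2, 8]
Compare 10 vs 15: take 10 from left. Merged: [2, 8, 10]
Compare 12 vs 15: take 12 from left. Merged: [2, 8, 10, 12]
Compare 13 vs 15: take 13 from left. Merged: [2, 8, 10, 12, 13]
Append remaining from right: [15]. Merged: [2, 8, 10, 12, 13, 15]

Final merged array: [2, 8, 10, 12, 13, 15]
Total comparisons: 5

The merged array is [2, 8, 10, 12, 13, 15], requiring 5 comparisons. The merge step runs in O(n) time where n is the total number of elements.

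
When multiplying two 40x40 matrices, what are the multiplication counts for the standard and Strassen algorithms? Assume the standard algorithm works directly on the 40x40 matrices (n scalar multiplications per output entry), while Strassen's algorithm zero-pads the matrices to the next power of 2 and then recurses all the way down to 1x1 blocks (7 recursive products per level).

Matrix multiplication for 40x40 matrices:

Strassen's algorithm requires power-of-2 dimensions. Pad 40x40 to 64x64 (next power of 2).

Standard algorithm: 40^3 = 64000 multiplications
Strassen's algorithm: 7^(log2(64)) = 7^6 = 117649 multiplications
Difference: 64000 - 117649 = -53649 (Strassen uses MORE here due to padding overhead — for small or just-over-power-of-2 n, padding can outweigh the per-level savings)

Standard: 64000 multiplications (40^3). Strassen: 117649 multiplications (7^6, after padding to 64x64). Strassen reduces 8 recursive multiplications to 7 at each level.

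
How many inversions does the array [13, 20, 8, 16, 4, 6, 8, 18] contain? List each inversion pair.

Finding inversions in [13, 20, 8, 16, 4, 6, 8, 18]:

(0, 2): arr[0]=13 > arr[2]=8
(0, 4): arr[0]=13 > arr[4]=4
(0, 5): arr[0]=13 > arr[5]=6
(0, 6): arr[0]=13 > arr[6]=8
(1, 2): arr[1]=20 > arr[2]=8
(1, 3): arr[1]=20 > arr[3]=16
(1, 4): arr[1]=20 > arr[4]=4
(1, 5): arr[1]=20 > arr[5]=6
(1, 6): arr[1]=20 > arr[6]=8
(1, 7): arr[1]=20 > arr[7]=18
(2, 4): arr[2]=8 > arr[4]=4
(2, 5): arr[2]=8 > arr[5]=6
(3, 4): arr[3]=16 > arr[4]=4
(3, 5): arr[3]=16 > arr[5]=6
(3, 6): arr[3]=16 > arr[6]=8

Total inversions: 15

The array has 15 inversion(s): (0,2), (0,4), (0,5), (0,6), (1,2), (1,3), (1,4), (1,5), (1,6), (1,7), (2,4), (2,5), (3,4), (3,5), (3,6). Each pair (i,j) satisfies i < j and arr[i] > arr[j].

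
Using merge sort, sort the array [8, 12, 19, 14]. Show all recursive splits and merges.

Merge sort trace:

Split: [8, 12, 19, 14] -> [8, 12] and [19, 14]
  Split: [8, 12] -> [8] and [12]
  Merge: [8] + [12] -> [8, 12]
  Split: [19, 14] -> [19] and [14]
  Merge: [19] + [14] -> [14, 19]
Merge: [8, 12] + [14, 19] -> [8, 12, 14, 19]

Final sorted array: [8, 12, 14, 19]

The merge sort proceeds by recursively splitting the array and merging sorted halves.
After all merges, the sorted array is [8, 12, 14, 19].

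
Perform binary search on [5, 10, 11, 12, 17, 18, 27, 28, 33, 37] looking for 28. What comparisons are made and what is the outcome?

Binary search for 28 in [5, 10, 11, 12, 17, 18, 27, 28, 33, 37]:

lo=0, hi=9, mid=4, arr[mid]=17 -> 17 < 28, search right half
lo=5, hi=9, mid=7, arr[mid]=28 -> Found target at index 7!

Binary search finds 28 at index 7 after 2 comparisons. The search repeatedly halves the search space by comparing with the middle element.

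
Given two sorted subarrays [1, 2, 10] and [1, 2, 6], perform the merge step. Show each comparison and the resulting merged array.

Merging process:

Compare 1 vs 1: take 1 from left. Merged: [1]
Compare 2 vs 1: take 1 from right. Merged: [1, 1]
Compare 2 vs 2: take 2 from left. Merged: [1, 1, 2]
Compare 10 vs 2: take 2 from right. Merged: [1, 1, 2, 2]
Compare 10 vs 6: take 6 from right. Merged: [1, 1, 2, 2, 6]
Append remaining from left: [10]. Merged: [1, 1, 2, 2, 6, 10]

Final merged array: [1, 1, 2, 2, 6, 10]
Total comparisons: 5

The merged array is [1, 1, 2, 2, 6, 10], requiring 5 comparisons. The merge step runs in O(n) time where n is the total number of elements.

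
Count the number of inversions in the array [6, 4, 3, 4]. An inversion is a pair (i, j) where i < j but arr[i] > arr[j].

Finding inversions in [6, 4, 3, 4]:

(0, 1): arr[0]=6 > arr[1]=4
(0, 2): arr[0]=6 > arr[2]=3
(0, 3): arr[0]=6 > arr[3]=4
(1, 2): arr[1]=4 > arr[2]=3

Total inversions: 4

The array has 4 inversion(s): (0,1), (0,2), (0,3), (1,2). Each pair (i,j) satisfies i < j and arr[i] > arr[j].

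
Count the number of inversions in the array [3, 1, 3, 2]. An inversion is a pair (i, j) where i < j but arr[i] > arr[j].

Finding inversions in [3, 1, 3, 2]:

(0, 1): arr[0]=3 > arr[1]=1
(0, 3): arr[0]=3 > arr[3]=2
(2, 3): arr[2]=3 > arr[3]=2

Total inversions: 3

The array has 3 inversion(s): (0,1), (0,3), (2,3). Each pair (i,j) satisfies i < j and arr[i] > arr[j].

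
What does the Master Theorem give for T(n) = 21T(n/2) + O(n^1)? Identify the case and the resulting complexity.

Master Theorem for T(n) = 21T(n/2) + O(n^1):

a = 21, b = 2, c = 1
log_b(a) = log_2(21) = 4.3923

Case 1: c = 1 < log_2(21) = 4.3923
T(n) = O(n^(log_2 21))

For T(n) = 21T(n/2) + O(n^1): log_2(21) = 4.3923. This is Case 1 of the Master Theorem (c < log_b(a), work dominated by leaves), giving O(n^(log_2 21)).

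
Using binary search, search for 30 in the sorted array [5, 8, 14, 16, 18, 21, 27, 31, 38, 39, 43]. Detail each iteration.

Binary search for 30 in [5, 8, 14, 16, 18, 21, 27, 31, 38, 39, 43]:

lo=0, hi=10, mid=5, arr[mid]=21 -> 21 < 30, search right half
lo=6, hi=10, mid=8, arr[mid]=38 -> 38 > 30, search left half
lo=6, hi=7, mid=6, arr[mid]=27 -> 27 < 30, search right half
lo=7, hi=7, mid=7, arr[mid]=31 -> 31 > 30, search left half
lo=7 > hi=6, target 30 not found

Binary search determines that 30 is not in the array after 4 comparisons. The search space was exhausted without finding the target.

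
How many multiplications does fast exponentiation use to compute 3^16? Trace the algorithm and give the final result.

Computing 3^16 by squaring (build up from 3^1; each line after the first costs one multiplication):

3^1 = 3
3^2 = (3^1)^2 = 3^2 = 9
3^4 = (3^2)^2 = 9^2 = 81
3^8 = (3^4)^2 = 81^2 = 6561
3^16 = (3^8)^2 = 6561^2 = 43046721

Result: 43046721
Multiplications needed: 4 (4 lines after 3^1)

3^16 = 43046721. Using exponentiation by squaring, this requires 4 multiplications. The key idea: if the exponent is even, square the half-power; if odd, multiply by the base once.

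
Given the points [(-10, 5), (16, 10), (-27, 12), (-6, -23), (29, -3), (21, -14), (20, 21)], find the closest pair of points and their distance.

Computing all pairwise distances among 7 points:

d((-10, 5), (16, 10)) = 26.4764
d((-10, 5), (-27, 12)) = 18.3848
d((-10, 5), (-6, -23)) = 28.2843
d((-10, 5), (29, -3)) = 39.8121
d((-10, 5), (21, -14)) = 36.3593
d((-10, 5), (20, 21)) = 34.0
d((16, 10), (-27, 12)) = 43.0465
d((16, 10), (-6, -23)) = 39.6611
d((16, 10), (29, -3)) = 18.3848
d((16, 10), (21, -14)) = 24.5153
d((16, 10), (20, 21)) = 11.7047 <-- minimum
d((-27, 12), (-6, -23)) = 40.8167
d((-27, 12), (29, -3)) = 57.9741
d((-27, 12), (21, -14)) = 54.5894
d((-27, 12), (20, 21)) = 47.8539
d((-6, -23), (29, -3)) = 40.3113
d((-6, -23), (21, -14)) = 28.4605
d((-6, -23), (20, 21)) = 51.1077
d((29, -3), (21, -14)) = 13.6015
d((29, -3), (20, 21)) = 25.632
d((21, -14), (20, 21)) = 35.0143

Closest pair: (16, 10) and (20, 21) with distance 11.7047

The closest pair is (16, 10) and (20, 21) with Euclidean distance 11.7047. For 7 points, brute-force pairwise comparison is shown above. For large n, the divide-and-conquer algorithm (sort by x, recurse on halves, check the dividing strip) achieves O(n log n).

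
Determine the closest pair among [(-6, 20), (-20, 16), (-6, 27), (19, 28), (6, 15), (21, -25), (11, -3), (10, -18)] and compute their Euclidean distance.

Computing all pairwise distances among 8 points:

d((-6, 20), (-20, 16)) = 14.5602
d((-6, 20), (-6, 27)) = 7.0 <-- minimum
d((-6, 20), (19, 28)) = 26.2488
d((-6, 20), (6, 15)) = 13.0
d((-6, 20), (21, -25)) = 52.4786
d((-6, 20), (11, -3)) = 28.6007
d((-6, 20), (10, -18)) = 41.2311
d((-20, 16), (-6, 27)) = 17.8045
d((-20, 16), (19, 28)) = 40.8044
d((-20, 16), (6, 15)) = 26.0192
d((-20, 16), (21, -25)) = 57.9828
d((-20, 16), (11, -3)) = 36.3593
d((-20, 16), (10, -18)) = 45.3431
d((-6, 27), (19, 28)) = 25.02
d((-6, 27), (6, 15)) = 16.9706
d((-6, 27), (21, -25)) = 58.5918
d((-6, 27), (11, -3)) = 34.4819
d((-6, 27), (10, -18)) = 47.7598
d((19, 28), (6, 15)) = 18.3848
d((19, 28), (21, -25)) = 53.0377
d((19, 28), (11, -3)) = 32.0156
d((19, 28), (10, -18)) = 46.8722
d((6, 15), (21, -25)) = 42.72
d((6, 15), (11, -3)) = 18.6815
d((6, 15), (10, -18)) = 33.2415
d((21, -25), (11, -3)) = 24.1661
d((21, -25), (10, -18)) = 13.0384
d((11, -3), (10, -18)) = 15.0333

Closest pair: (-6, 20) and (-6, 27) with distance 7.0

The closest pair is (-6, 20) and (-6, 27) with Euclidean distance 7.0. For 8 points, brute-force pairwise comparison is shown above. For large n, the divide-and-conquer algorithm (sort by x, recurse on halves, check the dividing strip) achieves O(n log n).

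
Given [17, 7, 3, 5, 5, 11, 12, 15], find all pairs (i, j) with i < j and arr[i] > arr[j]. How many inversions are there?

Finding inversions in [17, 7, 3, 5, 5, 11, 12, 15]:

(0, 1): arr[0]=17 > arr[1]=7
(0, 2): arr[0]=17 > arr[2]=3
(0, 3): arr[0]=17 > arr[3]=5
(0, 4): arr[0]=17 > arr[4]=5
(0, 5): arr[0]=17 > arr[5]=11
(0, 6): arr[0]=17 > arr[6]=12
(0, 7): arr[0]=17 > arr[7]=15
(1, 2): arr[1]=7 > arr[2]=3
(1, 3): arr[1]=7 > arr[3]=5
(1, 4): arr[1]=7 > arr[4]=5

Total inversions: 10

The array has 10 inversion(s): (0,1), (0,2), (0,3), (0,4), (0,5), (0,6), (0,7), (1,2), (1,3), (1,4). Each pair (i,j) satisfies i < j and arr[i] > arr[j].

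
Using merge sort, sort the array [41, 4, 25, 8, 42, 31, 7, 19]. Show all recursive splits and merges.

Merge sort trace:

Split: [41, 4, 25, 8, 42, 31, 7, 19] -> [41, 4, 25, 8] and [42, 31, 7, 19]
  Split: [41, 4, 25, 8] -> [41, 4] and [25, 8]
    Split: [41, 4] -> [41] and [4]
    Merge: [41] + [4] -> [4, 41]
    Split: [25, 8] -> [25] and [8]
    Merge: [25] + [8] -> [8, 25]
  Merge: [4, 41] + [8, 25] -> [4, 8, 25, 41]
  Split: [42, 31, 7, 19] -> [42, 31] and [7, 19]
    Split: [42, 31] -> [42] and [31]
    Merge: [42] + [31] -> [31, 42]
    Split: [7, 19] -> [7] and [19]
    Merge: [7] + [19] -> [7, 19]
  Merge: [31, 42] + [7, 19] -> [7, 19, 31, 42]
Merge: [4, 8, 25, 41] + [7, 19, 31, 42] -> [4, 7, 8, 19, 25, 31, 41, 42]

Final sorted array: [4, 7, 8, 19, 25, 31, 41, 42]

The merge sort proceeds by recursively splitting the array and merging sorted halves.
After all merges, the sorted array is [4, 7, 8, 19, 25, 31, 41, 42].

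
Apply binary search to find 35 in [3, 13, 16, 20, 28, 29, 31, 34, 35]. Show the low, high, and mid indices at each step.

Binary search for 35 in [3, 13, 16, 20, 28, 29, 31, 34, 35]:

lo=0, hi=8, mid=4, arr[mid]=28 -> 28 < 35, search right half
lo=5, hi=8, mid=6, arr[mid]=31 -> 31 < 35, search right half
lo=7, hi=8, mid=7, arr[mid]=34 -> 34 < 35, search right half
lo=8, hi=8, mid=8, arr[mid]=35 -> Found target at index 8!

Binary search finds 35 at index 8 after 4 comparisons. The search repeatedly halves the search space by comparing with the middle element.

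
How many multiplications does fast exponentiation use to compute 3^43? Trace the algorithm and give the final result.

Computing 3^43 by squaring (build up from 3^1; each line after the first costs one multiplication):

3^1 = 3
3^2 = (3^1)^2 = 3^2 = 9
3^4 = (3^2)^2 = 9^2 = 81
3^5 = 3 * 3^4 = 3 * 81 = 243
3^10 = (3^5)^2 = 243^2 = 59049
3^20 = (3^10)^2 = 59049^2 = 3486784401
3^21 = 3 * 3^20 = 3 * 3486784401 = 10460353203
3^42 = (3^21)^2 = 10460353203^2 = 109418989131512359209
3^43 = 3 * 3^42 = 3 * 109418989131512359209 = 328256967394537077627

Result: 328256967394537077627
Multiplications needed: 8 (8 lines after 3^1)

3^43 = 328256967394537077627. Using exponentiation by squaring, this requires 8 multiplications. The key idea: if the exponent is even, square the half-power; if odd, multiply by the base once.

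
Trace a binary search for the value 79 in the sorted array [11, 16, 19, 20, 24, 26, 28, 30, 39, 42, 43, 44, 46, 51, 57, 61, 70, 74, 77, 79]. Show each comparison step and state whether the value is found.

Binary search for 79 in [11, 16, 19, 20, 24, 26, 28, 30, 39, 42, 43, 44, 46, 51, 57, 61, 70, 74, 77, 79]:

lo=0, hi=19, mid=9, arr[mid]=42 -> 42 < 79, search right half
lo=10, hi=19, mid=14, arr[mid]=57 -> 57 < 79, search right half
lo=15, hi=19, mid=17, arr[mid]=74 -> 74 < 79, search right half
lo=18, hi=19, mid=18, arr[mid]=77 -> 77 < 79, search right half
lo=19, hi=19, mid=19, arr[mid]=79 -> Found target at index 19!

Binary search finds 79 at index 19 after 5 comparisons. The search repeatedly halves the search space by comparing with the middle element.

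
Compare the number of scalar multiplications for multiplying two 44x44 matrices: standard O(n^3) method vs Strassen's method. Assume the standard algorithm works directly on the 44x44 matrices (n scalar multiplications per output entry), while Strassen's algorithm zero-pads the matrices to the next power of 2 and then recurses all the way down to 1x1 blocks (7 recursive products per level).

Matrix multiplication for 44x44 matrices:

Strassen's algorithm requires power-of-2 dimensions. Pad 44x44 to 64x64 (next power of 2).

Standard algorithm: 44^3 = 85184 multiplications
Strassen's algorithm: 7^(log2(64)) = 7^6 = 117649 multiplications
Difference: 85184 - 117649 = -32465 (Strassen uses MORE here due to padding overhead — for small or just-over-power-of-2 n, padding can outweigh the per-level savings)

Standard: 85184 multiplications (44^3). Strassen: 117649 multiplications (7^6, after padding to 64x64). Strassen reduces 8 recursive multiplications to 7 at each level.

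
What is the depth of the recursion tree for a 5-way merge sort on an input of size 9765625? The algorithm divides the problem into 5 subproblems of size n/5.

For divide and conquer with division factor 5:

Problem sizes at each level:
Level 0: 9765625
Level 1: 1953125
Level 2: 390625
Level 3: 78125
Level 4: 15625
Level 5: 3125
Level 6: 625
Level 7: 125
Level 8: 25
Level 9: 5
Level 10: 1

The root is level 0 and the size-1 base case is level 10 (the tree spans levels 0 through 10, i.e. 11 levels counting the root), so the depth is the number of divisions: log_5(9765625) = 10

The recursion tree depth is log_5(9765625) = 10. At each level, the problem size is divided by 5, so it takes 10 divisions to reduce to a base case of size 1. The algorithm makes 5 recursive calls at each level.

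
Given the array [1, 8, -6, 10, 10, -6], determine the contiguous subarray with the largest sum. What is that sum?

Using Kadane's algorithm on [1, 8, -6, 10, 10, -6]:

Scanning through the array:
Position 1 (value 8): max_ending_here = 9, max_so_far = 9
Position 2 (value -6): max_ending_here = 3, max_so_far = 9
Position 3 (value 10): max_ending_here = 13, max_so_far = 13
Position 4 (value 10): max_ending_here = 23, max_so_far = 23
Position 5 (value -6): max_ending_here = 17, max_so_far = 23

Maximum subarray: [1, 8, -6, 10, 10]
Maximum sum: 23

The maximum subarray is [1, 8, -6, 10, 10] with sum 23. This subarray runs from index 0 to index 4.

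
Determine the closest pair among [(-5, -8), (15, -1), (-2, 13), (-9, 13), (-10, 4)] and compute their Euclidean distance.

Computing all pairwise distances among 5 points:

d((-5, -8), (15, -1)) = 21.1896
d((-5, -8), (-2, 13)) = 21.2132
d((-5, -8), (-9, 13)) = 21.3776
d((-5, -8), (-10, 4)) = 13.0
d((15, -1), (-2, 13)) = 22.0227
d((15, -1), (-9, 13)) = 27.7849
d((15, -1), (-10, 4)) = 25.4951
d((-2, 13), (-9, 13)) = 7.0 <-- minimum
d((-2, 13), (-10, 4)) = 12.0416
d((-9, 13), (-10, 4)) = 9.0554

Closest pair: (-2, 13) and (-9, 13) with distance 7.0

The closest pair is (-2, 13) and (-9, 13) with Euclidean distance 7.0. For 5 points, brute-force pairwise comparison is shown above. For large n, the divide-and-conquer algorithm (sort by x, recurse on halves, check the dividing strip) achieves O(n log n).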